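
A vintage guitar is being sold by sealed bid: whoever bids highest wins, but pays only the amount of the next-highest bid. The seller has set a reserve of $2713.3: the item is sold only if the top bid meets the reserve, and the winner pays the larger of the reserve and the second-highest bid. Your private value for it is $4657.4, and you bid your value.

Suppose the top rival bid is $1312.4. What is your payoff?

Your bid $4657.4 is the highest and exceeds the reserve.
Price = max(second-highest bid, reserve) = max($1312.4, $2713.3) = $2713.3.
Payoff = $4657.4 − $2713.3 = $1944.1.

$1944.1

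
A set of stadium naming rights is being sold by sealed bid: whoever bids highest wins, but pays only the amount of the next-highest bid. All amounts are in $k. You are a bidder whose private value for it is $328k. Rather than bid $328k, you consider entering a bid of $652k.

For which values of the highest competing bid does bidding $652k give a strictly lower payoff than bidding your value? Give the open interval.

($328k, $652k)

If the competing bid is below $328k, both bids win at the same price — no difference.
If it is above $652k, both bids lose — no difference.
If it lies strictly between $328k and $652k, bidding your value loses (payoff 0) while bidding $652k wins at a price above your value (payoff negative).
So the deviation strictly hurts on the open interval ($328k, $652k).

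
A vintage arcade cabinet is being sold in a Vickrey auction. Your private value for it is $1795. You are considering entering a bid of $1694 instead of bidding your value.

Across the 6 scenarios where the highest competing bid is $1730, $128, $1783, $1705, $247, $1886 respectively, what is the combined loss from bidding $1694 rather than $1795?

The deviation costs you only when the competing bid falls strictly between $1694 and $1795; elsewhere both bids give the same outcome.
$1730: truthful payoff $65, deviation payoff $0 → loss $65.
$128: outcomes coincide → loss $0.
$1783: truthful payoff $12, deviation payoff $0 → loss $12.
$1705: truthful payoff $90, deviation payoff $0 → loss $90.
$247: outcomes coincide → loss $0.
$1886: outcomes coincide → loss $0.
Total loss = $65 + $12 + $90 = $167.

$167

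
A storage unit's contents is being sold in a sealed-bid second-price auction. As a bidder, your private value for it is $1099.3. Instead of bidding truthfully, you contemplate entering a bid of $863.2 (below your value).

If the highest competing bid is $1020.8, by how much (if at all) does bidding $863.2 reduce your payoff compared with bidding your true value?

Bidding your value $1099.3: you win (since $1099.3 > $1020.8) and pay $1020.8. Payoff $78.5.
Bidding $863.2: you lose. Payoff $0.
The competing bid $1020.8 lies between your shaded bid and your value, so underbidding forfeits an item you could have won at a profitable price.
Loss from deviating = $78.5 − ($0) = $78.5.

$78.5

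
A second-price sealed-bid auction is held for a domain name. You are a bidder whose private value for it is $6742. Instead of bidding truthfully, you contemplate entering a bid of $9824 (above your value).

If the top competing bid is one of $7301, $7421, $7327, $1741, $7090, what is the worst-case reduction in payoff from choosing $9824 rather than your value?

$679

$7301: truthful gives $0, deviation gives −$559 → loss $559.
$7421: truthful gives $0, deviation gives −$679 → loss $679.
$7327: truthful gives $0, deviation gives −$585 → loss $585.
$1741: same outcome either way → loss $0.
$7090: truthful gives $0, deviation gives −$348 → loss $348.
Maximum loss: $679.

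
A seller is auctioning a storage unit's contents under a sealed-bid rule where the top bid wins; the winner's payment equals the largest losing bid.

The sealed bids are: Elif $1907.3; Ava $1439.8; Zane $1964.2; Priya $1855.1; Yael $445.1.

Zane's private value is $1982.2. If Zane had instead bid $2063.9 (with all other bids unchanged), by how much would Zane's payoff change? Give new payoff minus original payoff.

$0

The highest bid among the other bidders is $1907.3; Zane's bid doesn't change that.
Original bid $1964.2: Zane is highest, pays the top rival bid $1907.3; payoff $1982.2 − $1907.3 = $74.9.
Alternative bid $2063.9: Zane is highest, pays the top rival bid $1907.3; payoff $1982.2 − $1907.3 = $74.9.
Change in payoff = $74.9 − ($74.9) = $0.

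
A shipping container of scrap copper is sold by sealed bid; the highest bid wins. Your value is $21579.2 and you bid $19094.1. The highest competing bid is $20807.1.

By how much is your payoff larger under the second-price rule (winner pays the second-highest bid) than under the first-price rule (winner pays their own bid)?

$0

Your bid $19094.1 is below $20807.1, so you lose under either rule.
Payoff is $0 in both cases; difference = $0.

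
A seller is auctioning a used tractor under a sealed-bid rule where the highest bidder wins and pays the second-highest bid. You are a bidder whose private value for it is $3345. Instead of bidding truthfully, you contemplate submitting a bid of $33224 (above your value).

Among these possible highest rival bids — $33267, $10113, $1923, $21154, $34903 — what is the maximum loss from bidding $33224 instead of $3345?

$33267: same outcome either way → loss $0.
$10113: truthful gives $0, deviation gives −$6768 → loss $6768.
$1923: same outcome either way → loss $0.
$21154: truthful gives $0, deviation gives −$17809 → loss $17809.
$34903: same outcome either way → loss $0.
Maximum loss: $17809.

$17809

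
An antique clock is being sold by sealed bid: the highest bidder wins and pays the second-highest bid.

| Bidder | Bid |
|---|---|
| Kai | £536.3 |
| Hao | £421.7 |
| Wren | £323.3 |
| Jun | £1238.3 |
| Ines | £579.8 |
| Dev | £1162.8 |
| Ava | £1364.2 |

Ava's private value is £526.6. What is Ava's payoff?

Highest bid: Ava at £1364.2, so Ava wins.
Second-highest bid: Jun at £1238.3 — that is the price the winner pays.
Ava's payoff = value − price = £526.6 − £1238.3 = −£711.7.

−£711.7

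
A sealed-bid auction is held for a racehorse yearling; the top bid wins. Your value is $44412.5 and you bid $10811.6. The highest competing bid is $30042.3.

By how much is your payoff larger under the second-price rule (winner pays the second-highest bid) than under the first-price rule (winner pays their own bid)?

Your bid $10811.6 is below $30042.3, so you lose under either rule.
Payoff is $0 in both cases; difference = $0.

$0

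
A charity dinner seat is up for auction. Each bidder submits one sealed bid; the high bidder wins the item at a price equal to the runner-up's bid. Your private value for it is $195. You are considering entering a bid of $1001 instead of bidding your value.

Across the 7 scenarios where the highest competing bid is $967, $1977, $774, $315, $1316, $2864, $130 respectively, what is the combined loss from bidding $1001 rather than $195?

$1471

The deviation costs you only when the competing bid falls strictly between $195 and $1001; elsewhere both bids give the same outcome.
$967: truthful payoff $0, deviation payoff −$772 → loss $772.
$1977: outcomes coincide → loss $0.
$774: truthful payoff $0, deviation payoff −$579 → loss $579.
$315: truthful payoff $0, deviation payoff −$120 → loss $120.
$1316: outcomes coincide → loss $0.
$2864: outcomes coincide → loss $0.
$130: outcomes coincide → loss $0.
Total loss = $772 + $579 + $120 = $1471.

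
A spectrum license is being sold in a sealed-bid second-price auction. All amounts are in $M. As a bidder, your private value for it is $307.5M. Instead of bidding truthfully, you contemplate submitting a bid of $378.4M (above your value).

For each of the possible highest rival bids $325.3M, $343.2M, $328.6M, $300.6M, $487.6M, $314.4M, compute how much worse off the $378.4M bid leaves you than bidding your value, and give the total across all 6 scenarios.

The deviation costs you only when the competing bid falls strictly between $307.5M and $378.4M; elsewhere both bids give the same outcome.
$325.3M: truthful payoff $0M, deviation payoff −$17.8M → loss $17.8M.
$343.2M: truthful payoff $0M, deviation payoff −$35.7M → loss $35.7M.
$328.6M: truthful payoff $0M, deviation payoff −$21.1M → loss $21.1M.
$300.6M: outcomes coincide → loss $0M.
$487.6M: outcomes coincide → loss $0M.
$314.4M: truthful payoff $0M, deviation payoff −$6.9M → loss $6.9M.
Total loss = $17.8M + $35.7M + $21.1M + $6.9M = $81.5M.

$81.5M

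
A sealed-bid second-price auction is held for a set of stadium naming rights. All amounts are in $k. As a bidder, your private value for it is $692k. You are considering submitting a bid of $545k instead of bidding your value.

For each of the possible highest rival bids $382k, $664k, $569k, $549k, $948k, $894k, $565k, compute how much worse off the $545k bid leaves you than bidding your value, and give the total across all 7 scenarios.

The deviation costs you only when the competing bid falls strictly between $545k and $692k; elsewhere both bids give the same outcome.
$382k: outcomes coincide → loss $0k.
$664k: truthful payoff $28k, deviation payoff $0k → loss $28k.
$569k: truthful payoff $123k, deviation payoff $0k → loss $123k.
$549k: truthful payoff $143k, deviation payoff $0k → loss $143k.
$948k: outcomes coincide → loss $0k.
$894k: outcomes coincide → loss $0k.
$565k: truthful payoff $127k, deviation payoff $0k → loss $127k.
Total loss = $28k + $123k + $143k + $127k = $421k.

$421k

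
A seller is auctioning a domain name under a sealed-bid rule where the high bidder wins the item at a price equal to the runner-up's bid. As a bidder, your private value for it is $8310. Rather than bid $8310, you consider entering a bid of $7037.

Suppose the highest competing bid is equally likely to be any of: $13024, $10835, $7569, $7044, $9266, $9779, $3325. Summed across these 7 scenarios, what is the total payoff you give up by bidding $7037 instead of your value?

$2007

The deviation costs you only when the competing bid falls strictly between $7037 and $8310; elsewhere both bids give the same outcome.
$13024: outcomes coincide → loss $0.
$10835: outcomes coincide → loss $0.
$7569: truthful payoff $741, deviation payoff $0 → loss $741.
$7044: truthful payoff $1266, deviation payoff $0 → loss $1266.
$9266: outcomes coincide → loss $0.
$9779: outcomes coincide → loss $0.
$3325: outcomes coincide → loss $0.
Total loss = $741 + $1266 = $2007.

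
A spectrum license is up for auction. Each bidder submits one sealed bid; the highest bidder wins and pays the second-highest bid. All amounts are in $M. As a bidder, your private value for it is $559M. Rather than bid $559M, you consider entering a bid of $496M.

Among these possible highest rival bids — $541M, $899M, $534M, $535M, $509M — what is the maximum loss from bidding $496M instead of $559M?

$50M

$541M: truthful gives $18M, deviation gives $0M → loss $18M.
$899M: same outcome either way → loss $0M.
$534M: truthful gives $25M, deviation gives $0M → loss $25M.
$535M: truthful gives $24M, deviation gives $0M → loss $24M.
$509M: truthful gives $50M, deviation gives $0M → loss $50M.
Maximum loss: $50M.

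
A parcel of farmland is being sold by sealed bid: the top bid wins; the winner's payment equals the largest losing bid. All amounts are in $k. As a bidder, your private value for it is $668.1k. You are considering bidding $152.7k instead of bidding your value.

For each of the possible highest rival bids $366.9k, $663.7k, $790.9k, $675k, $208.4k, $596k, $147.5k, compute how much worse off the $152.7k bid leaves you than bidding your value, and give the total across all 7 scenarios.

$837.4k

The deviation costs you only when the competing bid falls strictly between $152.7k and $668.1k; elsewhere both bids give the same outcome.
$366.9k: truthful payoff $301.2k, deviation payoff $0k → loss $301.2k.
$663.7k: truthful payoff $4.4k, deviation payoff $0k → loss $4.4k.
$790.9k: outcomes coincide → loss $0k.
$675k: outcomes coincide → loss $0k.
$208.4k: truthful payoff $459.7k, deviation payoff $0k → loss $459.7k.
$596k: truthful payoff $72.1k, deviation payoff $0k → loss $72.1k.
$147.5k: outcomes coincide → loss $0k.
Total loss = $301.2k + $4.4k + $459.7k + $72.1k = $837.4k.
Truthful bidding weakly dominates here: raising your bid can only win items priced above your value, and lowering it can only forfeit items priced below.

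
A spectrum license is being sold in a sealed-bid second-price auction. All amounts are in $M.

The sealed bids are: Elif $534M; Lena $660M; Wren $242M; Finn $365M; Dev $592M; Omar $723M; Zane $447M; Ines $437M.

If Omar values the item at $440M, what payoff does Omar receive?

−$220M

Highest bid: Omar at $723M, so Omar wins.
Second-highest bid: Lena at $660M — that is the price the winner pays.
Omar's payoff = value − price = $440M − $660M = −$220M.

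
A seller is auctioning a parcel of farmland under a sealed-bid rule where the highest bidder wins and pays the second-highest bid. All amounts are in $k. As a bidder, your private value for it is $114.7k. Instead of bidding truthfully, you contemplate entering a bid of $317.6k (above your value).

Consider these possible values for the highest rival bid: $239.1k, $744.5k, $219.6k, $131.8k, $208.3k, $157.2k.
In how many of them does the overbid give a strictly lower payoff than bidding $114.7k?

The deviation hurts exactly when the highest competing bid lies strictly between $114.7k and $317.6k — overbidding then wins at a price above your value.
$239.1k: inside the interval → strictly worse (loss $124.4k).
$744.5k: above both → same outcome either way.
$219.6k: inside the interval → strictly worse (loss $104.9k).
$131.8k: inside the interval → strictly worse (loss $17.1k).
$208.3k: inside the interval → strictly worse (loss $93.6k).
$157.2k: inside the interval → strictly worse (loss $42.5k).
Count: 5.

5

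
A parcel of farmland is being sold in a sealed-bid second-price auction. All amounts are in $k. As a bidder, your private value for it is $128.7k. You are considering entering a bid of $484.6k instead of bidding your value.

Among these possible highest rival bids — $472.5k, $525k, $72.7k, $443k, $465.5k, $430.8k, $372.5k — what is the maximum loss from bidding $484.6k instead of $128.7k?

$343.8k

$472.5k: truthful gives $0k, deviation gives −$343.8k → loss $343.8k.
$525k: same outcome either way → loss $0k.
$72.7k: same outcome either way → loss $0k.
$443k: truthful gives $0k, deviation gives −$314.3k → loss $314.3k.
$465.5k: truthful gives $0k, deviation gives −$336.8k → loss $336.8k.
$430.8k: truthful gives $0k, deviation gives −$302.1k → loss $302.1k.
$372.5k: truthful gives $0k, deviation gives −$243.8k → loss $243.8k.
Maximum loss: $343.8k.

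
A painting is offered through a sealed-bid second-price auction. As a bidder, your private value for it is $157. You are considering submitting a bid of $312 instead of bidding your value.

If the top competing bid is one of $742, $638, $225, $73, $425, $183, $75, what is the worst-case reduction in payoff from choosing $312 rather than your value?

$68

$742: same outcome either way → loss $0.
$638: same outcome either way → loss $0.
$225: truthful gives $0, deviation gives −$68 → loss $68.
$73: same outcome either way → loss $0.
$425: same outcome either way → loss $0.
$183: truthful gives $0, deviation gives −$26 → loss $26.
$75: same outcome either way → loss $0.
Maximum loss: $68.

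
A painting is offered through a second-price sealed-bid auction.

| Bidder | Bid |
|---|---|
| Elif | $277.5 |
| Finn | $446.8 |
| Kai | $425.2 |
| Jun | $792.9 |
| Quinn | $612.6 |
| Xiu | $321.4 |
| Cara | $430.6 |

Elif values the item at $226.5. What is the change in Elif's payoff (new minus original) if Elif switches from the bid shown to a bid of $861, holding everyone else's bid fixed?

−$566.4

The highest bid among the other bidders is $792.9; Elif's bid doesn't change that.
Original bid $277.5: Elif is not highest (top rival bid is $792.9); payoff $0.
Alternative bid $861: Elif is highest, pays the top rival bid $792.9; payoff $226.5 − $792.9 = −$566.4.
Change in payoff = −$566.4 − ($0) = −$566.4.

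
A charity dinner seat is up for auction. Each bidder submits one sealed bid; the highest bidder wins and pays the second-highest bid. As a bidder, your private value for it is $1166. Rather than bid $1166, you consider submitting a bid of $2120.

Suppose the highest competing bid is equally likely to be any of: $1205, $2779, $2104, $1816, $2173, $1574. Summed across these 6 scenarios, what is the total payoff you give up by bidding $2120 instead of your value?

The deviation costs you only when the competing bid falls strictly between $1166 and $2120; elsewhere both bids give the same outcome.
$1205: truthful payoff $0, deviation payoff −$39 → loss $39.
$2779: outcomes coincide → loss $0.
$2104: truthful payoff $0, deviation payoff −$938 → loss $938.
$1816: truthful payoff $0, deviation payoff −$650 → loss $650.
$2173: outcomes coincide → loss $0.
$1574: truthful payoff $0, deviation payoff −$408 → loss $408.
Total loss = $39 + $938 + $650 + $408 = $2035.

$2035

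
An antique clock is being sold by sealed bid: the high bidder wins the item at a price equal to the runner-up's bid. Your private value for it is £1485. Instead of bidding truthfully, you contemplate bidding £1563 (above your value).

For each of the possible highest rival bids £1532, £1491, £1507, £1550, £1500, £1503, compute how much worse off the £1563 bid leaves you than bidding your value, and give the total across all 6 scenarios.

£173

The deviation costs you only when the competing bid falls strictly between £1485 and £1563; elsewhere both bids give the same outcome.
£1532: truthful payoff £0, deviation payoff −£47 → loss £47.
£1491: truthful payoff £0, deviation payoff −£6 → loss £6.
£1507: truthful payoff £0, deviation payoff −£22 → loss £22.
£1550: truthful payoff £0, deviation payoff −£65 → loss £65.
£1500: truthful payoff £0, deviation payoff −£15 → loss £15.
£1503: truthful payoff £0, deviation payoff −£18 → loss £18.
Total loss = £47 + £6 + £22 + £65 + £15 + £18 = £173.
Truthful bidding weakly dominates here: raising your bid can only win items priced above your value, and lowering it can only forfeit items priced below.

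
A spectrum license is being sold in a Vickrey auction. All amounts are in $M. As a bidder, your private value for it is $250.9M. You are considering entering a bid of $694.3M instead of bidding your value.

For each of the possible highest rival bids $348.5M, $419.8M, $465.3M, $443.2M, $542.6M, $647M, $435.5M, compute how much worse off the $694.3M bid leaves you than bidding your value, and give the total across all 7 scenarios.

$1545.6M

The deviation costs you only when the competing bid falls strictly between $250.9M and $694.3M; elsewhere both bids give the same outcome.
$348.5M: truthful payoff $0M, deviation payoff −$97.6M → loss $97.6M.
$419.8M: truthful payoff $0M, deviation payoff −$168.9M → loss $168.9M.
$465.3M: truthful payoff $0M, deviation payoff −$214.4M → loss $214.4M.
$443.2M: truthful payoff $0M, deviation payoff −$192.3M → loss $192.3M.
$542.6M: truthful payoff $0M, deviation payoff −$291.7M → loss $291.7M.
$647M: truthful payoff $0M, deviation payoff −$396.1M → loss $396.1M.
$435.5M: truthful payoff $0M, deviation payoff −$184.6M → loss $184.6M.
Total loss = $97.6M + $168.9M + $214.4M + $192.3M + $291.7M + $396.1M + $184.6M = $1545.6M.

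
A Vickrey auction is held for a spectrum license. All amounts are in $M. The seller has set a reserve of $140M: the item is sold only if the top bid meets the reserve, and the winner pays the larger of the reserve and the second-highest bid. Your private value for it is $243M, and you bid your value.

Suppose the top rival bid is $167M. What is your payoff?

Your bid $243M is the highest and exceeds the reserve.
Price = max(second-highest bid, reserve) = max($167M, $140M) = $167M.
Payoff = $243M − $167M = $76M.

$76M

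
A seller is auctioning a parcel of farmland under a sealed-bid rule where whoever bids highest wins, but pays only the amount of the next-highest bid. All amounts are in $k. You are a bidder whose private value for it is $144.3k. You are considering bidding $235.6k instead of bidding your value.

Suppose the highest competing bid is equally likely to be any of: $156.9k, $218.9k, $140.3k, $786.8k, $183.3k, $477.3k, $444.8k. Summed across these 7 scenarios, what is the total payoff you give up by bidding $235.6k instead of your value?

The deviation costs you only when the competing bid falls strictly between $144.3k and $235.6k; elsewhere both bids give the same outcome.
$156.9k: truthful payoff $0k, deviation payoff −$12.6k → loss $12.6k.
$218.9k: truthful payoff $0k, deviation payoff −$74.6k → loss $74.6k.
$140.3k: outcomes coincide → loss $0k.
$786.8k: outcomes coincide → loss $0k.
$183.3k: truthful payoff $0k, deviation payoff −$39k → loss $39k.
$477.3k: outcomes coincide → loss $0k.
$444.8k: outcomes coincide → loss $0k.
Total loss = $12.6k + $74.6k + $39k = $126.2k.

$126.2k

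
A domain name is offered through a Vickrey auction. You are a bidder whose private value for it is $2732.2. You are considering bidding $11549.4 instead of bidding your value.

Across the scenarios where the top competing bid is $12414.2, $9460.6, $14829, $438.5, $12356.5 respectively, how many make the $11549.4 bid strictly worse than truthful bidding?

1

The deviation hurts exactly when the highest competing bid lies strictly between $2732.2 and $11549.4 — overbidding then wins at a price above your value.
$12414.2: above both → same outcome either way.
$9460.6: inside the interval → strictly worse (loss $6728.4).
$14829: above both → same outcome either way.
$438.5: below both → same outcome either way.
$12356.5: above both → same outcome either way.
Count: 1.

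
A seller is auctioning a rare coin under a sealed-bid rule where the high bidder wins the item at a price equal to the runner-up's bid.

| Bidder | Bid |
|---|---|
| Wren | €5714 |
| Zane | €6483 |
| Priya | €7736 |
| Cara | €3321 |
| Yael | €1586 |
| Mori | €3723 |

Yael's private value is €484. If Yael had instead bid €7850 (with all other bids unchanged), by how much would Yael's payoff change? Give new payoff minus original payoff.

−€7252

The highest bid among the other bidders is €7736; Yael's bid doesn't change that.
Original bid €1586: Yael is not highest (top rival bid is €7736); payoff €0.
Alternative bid €7850: Yael is highest, pays the top rival bid €7736; payoff €484 − €7736 = −€7252.
Change in payoff = −€7252 − (€0) = −€7252.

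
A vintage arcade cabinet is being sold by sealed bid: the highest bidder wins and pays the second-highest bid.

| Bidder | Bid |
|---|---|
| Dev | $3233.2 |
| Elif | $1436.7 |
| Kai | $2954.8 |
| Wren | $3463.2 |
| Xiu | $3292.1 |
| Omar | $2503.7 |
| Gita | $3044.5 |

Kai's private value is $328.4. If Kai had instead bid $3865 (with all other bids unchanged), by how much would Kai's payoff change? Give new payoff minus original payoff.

The highest bid among the other bidders is $3463.2; Kai's bid doesn't change that.
Original bid $2954.8: Kai is not highest (top rival bid is $3463.2); payoff $0.
Alternative bid $3865: Kai is highest, pays the top rival bid $3463.2; payoff $328.4 − $3463.2 = −$3134.8.
Change in payoff = −$3134.8 − ($0) = −$3134.8.

−$3134.8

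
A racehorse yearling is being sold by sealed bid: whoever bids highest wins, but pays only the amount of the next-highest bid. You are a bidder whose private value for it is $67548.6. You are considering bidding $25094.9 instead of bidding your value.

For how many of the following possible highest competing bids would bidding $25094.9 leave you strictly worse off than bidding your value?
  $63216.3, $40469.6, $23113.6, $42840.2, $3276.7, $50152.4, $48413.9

The deviation hurts exactly when the highest competing bid lies strictly between $25094.9 and $67548.6 — underbidding then forfeits a profitable win.
$63216.3: inside the interval → strictly worse (loss $4332.3).
$40469.6: inside the interval → strictly worse (loss $27079).
$23113.6: below both → same outcome either way.
$42840.2: inside the interval → strictly worse (loss $24708.4).
$3276.7: below both → same outcome either way.
$50152.4: inside the interval → strictly worse (loss $17396.2).
$48413.9: inside the interval → strictly worse (loss $19134.7).
Count: 5.

5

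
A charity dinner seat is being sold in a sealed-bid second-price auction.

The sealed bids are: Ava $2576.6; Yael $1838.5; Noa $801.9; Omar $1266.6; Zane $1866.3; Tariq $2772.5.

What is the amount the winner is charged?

$2576.6

Highest bid: Tariq at $2772.5, so Tariq wins.
Second-highest bid: Ava at $2576.6 — that is the price the winner pays.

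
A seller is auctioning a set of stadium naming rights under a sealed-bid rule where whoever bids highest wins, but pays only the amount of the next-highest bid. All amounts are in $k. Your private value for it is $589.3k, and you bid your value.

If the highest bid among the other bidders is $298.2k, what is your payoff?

Your bid $589.3k exceeds the highest competing bid $298.2k, so you win.
In a second-price auction the winner pays the second-highest bid, $298.2k.
Payoff = value − price = $589.3k − $298.2k = $291.1k.

$291.1k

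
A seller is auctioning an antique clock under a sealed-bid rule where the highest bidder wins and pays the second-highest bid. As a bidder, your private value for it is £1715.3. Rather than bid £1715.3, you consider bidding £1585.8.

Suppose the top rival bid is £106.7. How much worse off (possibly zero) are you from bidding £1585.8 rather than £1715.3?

Bidding your value £1715.3: you win (since £1715.3 > £106.7) and pay £106.7. Payoff £1608.6.
Bidding £1585.8: you win and pay £106.7. Payoff £1715.3 − £106.7 = £1608.6.
Difference = £1608.6 − £1608.6 = £0; both bids lead to the same outcome because the competing bid is below both your value and your alternative bid.

£0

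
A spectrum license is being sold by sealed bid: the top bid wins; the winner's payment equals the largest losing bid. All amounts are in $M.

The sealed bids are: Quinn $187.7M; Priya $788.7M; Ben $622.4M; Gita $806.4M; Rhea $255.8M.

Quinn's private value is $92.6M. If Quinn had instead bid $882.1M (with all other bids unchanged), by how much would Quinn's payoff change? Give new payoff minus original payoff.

−$713.8M

The highest bid among the other bidders is $806.4M; Quinn's bid doesn't change that.
Original bid $187.7M: Quinn is not highest (top rival bid is $806.4M); payoff $0M.
Alternative bid $882.1M: Quinn is highest, pays the top rival bid $806.4M; payoff $92.6M − $806.4M = −$713.8M.
Change in payoff = −$713.8M − ($0M) = −$713.8M.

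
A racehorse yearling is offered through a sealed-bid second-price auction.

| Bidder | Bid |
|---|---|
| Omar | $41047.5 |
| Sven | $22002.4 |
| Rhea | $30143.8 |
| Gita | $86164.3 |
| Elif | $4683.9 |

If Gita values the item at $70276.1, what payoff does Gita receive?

Highest bid: Gita at $86164.3, so Gita wins.
Second-highest bid: Omar at $41047.5 — that is the price the winner pays.
Gita's payoff = value − price = $70276.1 − $41047.5 = $29228.6.

$29228.6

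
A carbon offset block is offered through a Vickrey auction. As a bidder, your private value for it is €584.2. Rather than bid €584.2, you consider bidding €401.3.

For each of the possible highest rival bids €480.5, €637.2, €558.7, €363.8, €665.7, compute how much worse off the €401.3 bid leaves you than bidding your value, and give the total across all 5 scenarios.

The deviation costs you only when the competing bid falls strictly between €401.3 and €584.2; elsewhere both bids give the same outcome.
€480.5: truthful payoff €103.7, deviation payoff €0 → loss €103.7.
€637.2: outcomes coincide → loss €0.
€558.7: truthful payoff €25.5, deviation payoff €0 → loss €25.5.
€363.8: outcomes coincide → loss €0.
€665.7: outcomes coincide → loss €0.
Total loss = €103.7 + €25.5 = €129.2.
Truthful bidding weakly dominates here: raising your bid can only win items priced above your value, and lowering it can only forfeit items priced below.

€129.2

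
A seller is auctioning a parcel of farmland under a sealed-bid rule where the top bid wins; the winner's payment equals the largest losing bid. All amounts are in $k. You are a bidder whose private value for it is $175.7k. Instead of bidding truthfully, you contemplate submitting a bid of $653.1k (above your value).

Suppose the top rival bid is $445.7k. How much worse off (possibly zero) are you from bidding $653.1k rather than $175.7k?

Bidding your value $175.7k: you lose (since $175.7k < $445.7k). Payoff $0k.
Bidding $653.1k: you win and pay $445.7k. Payoff $175.7k − $445.7k = −$270k.
The competing bid $445.7k lies between your value and your inflated bid, so overbidding wins an item priced above your value.
Loss from deviating = $0k − (−$270k) = $270k.

$270k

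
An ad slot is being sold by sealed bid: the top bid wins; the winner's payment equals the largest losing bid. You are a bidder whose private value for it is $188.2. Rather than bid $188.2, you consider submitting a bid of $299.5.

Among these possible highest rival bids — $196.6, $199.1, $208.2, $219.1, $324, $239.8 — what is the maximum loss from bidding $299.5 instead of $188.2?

$196.6: truthful gives $0, deviation gives −$8.4 → loss $8.4.
$199.1: truthful gives $0, deviation gives −$10.9 → loss $10.9.
$208.2: truthful gives $0, deviation gives −$20 → loss $20.
$219.1: truthful gives $0, deviation gives −$30.9 → loss $30.9.
$324: same outcome either way → loss $0.
$239.8: truthful gives $0, deviation gives −$51.6 → loss $51.6.
Maximum loss: $51.6.

$51.6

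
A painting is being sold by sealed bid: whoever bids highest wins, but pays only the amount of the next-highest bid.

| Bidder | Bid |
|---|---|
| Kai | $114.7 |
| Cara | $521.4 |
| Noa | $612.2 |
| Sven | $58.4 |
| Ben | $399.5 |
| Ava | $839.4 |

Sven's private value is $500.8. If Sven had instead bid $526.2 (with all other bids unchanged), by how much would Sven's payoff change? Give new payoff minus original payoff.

The highest bid among the other bidders is $839.4; Sven's bid doesn't change that.
Original bid $58.4: Sven is not highest (top rival bid is $839.4); payoff $0.
Alternative bid $526.2: Sven is not highest (top rival bid is $839.4); payoff $0.
Change in payoff = $0 − ($0) = $0.

$0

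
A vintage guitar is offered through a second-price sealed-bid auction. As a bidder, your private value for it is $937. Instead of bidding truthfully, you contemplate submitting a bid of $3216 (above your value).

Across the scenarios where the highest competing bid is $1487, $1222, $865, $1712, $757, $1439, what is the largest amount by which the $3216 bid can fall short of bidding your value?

$775

$1487: truthful gives $0, deviation gives −$550 → loss $550.
$1222: truthful gives $0, deviation gives −$285 → loss $285.
$865: same outcome either way → loss $0.
$1712: truthful gives $0, deviation gives −$775 → loss $775.
$757: same outcome either way → loss $0.
$1439: truthful gives $0, deviation gives −$502 → loss $502.
Maximum loss: $775.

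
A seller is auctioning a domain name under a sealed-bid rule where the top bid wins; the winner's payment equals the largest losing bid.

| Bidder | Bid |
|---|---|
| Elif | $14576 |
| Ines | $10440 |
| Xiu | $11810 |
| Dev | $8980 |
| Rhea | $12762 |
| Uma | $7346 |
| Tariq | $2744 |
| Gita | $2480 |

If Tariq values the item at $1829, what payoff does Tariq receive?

Highest bid: Elif at $14576, so Elif wins.
Second-highest bid: Rhea at $12762 — that is the price the winner pays.
Tariq did not win, so Tariq pays nothing and receives nothing: payoff $0.

$0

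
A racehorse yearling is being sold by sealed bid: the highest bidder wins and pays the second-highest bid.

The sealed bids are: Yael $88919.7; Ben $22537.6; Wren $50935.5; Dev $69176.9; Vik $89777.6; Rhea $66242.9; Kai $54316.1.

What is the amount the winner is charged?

Highest bid: Vik at $89777.6, so Vik wins.
Second-highest bid: Yael at $88919.7 — that is the price the winner pays.

$88919.7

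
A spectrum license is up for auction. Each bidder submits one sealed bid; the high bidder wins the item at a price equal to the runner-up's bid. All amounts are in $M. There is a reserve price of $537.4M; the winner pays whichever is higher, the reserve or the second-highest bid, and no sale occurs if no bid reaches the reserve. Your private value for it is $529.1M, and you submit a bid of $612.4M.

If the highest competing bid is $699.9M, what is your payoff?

Your bid $612.4M is below the highest competing bid $699.9M, so you lose. Payoff $0M.

$0M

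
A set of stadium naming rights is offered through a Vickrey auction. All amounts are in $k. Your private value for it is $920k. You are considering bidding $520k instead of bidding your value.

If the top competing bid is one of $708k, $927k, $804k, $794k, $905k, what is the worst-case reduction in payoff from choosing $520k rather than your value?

$708k: truthful gives $212k, deviation gives $0k → loss $212k.
$927k: same outcome either way → loss $0k.
$804k: truthful gives $116k, deviation gives $0k → loss $116k.
$794k: truthful gives $126k, deviation gives $0k → loss $126k.
$905k: truthful gives $15k, deviation gives $0k → loss $15k.
Maximum loss: $212k.

$212k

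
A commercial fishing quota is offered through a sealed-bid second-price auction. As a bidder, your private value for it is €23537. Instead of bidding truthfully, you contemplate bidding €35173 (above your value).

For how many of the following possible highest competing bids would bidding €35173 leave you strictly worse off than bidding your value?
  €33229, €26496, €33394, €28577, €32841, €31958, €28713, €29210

The deviation hurts exactly when the highest competing bid lies strictly between €23537 and €35173 — overbidding then wins at a price above your value.
€33229: inside the interval → strictly worse (loss €9692).
€26496: inside the interval → strictly worse (loss €2959).
€33394: inside the interval → strictly worse (loss €9857).
€28577: inside the interval → strictly worse (loss €5040).
€32841: inside the interval → strictly worse (loss €9304).
€31958: inside the interval → strictly worse (loss €8421).
€28713: inside the interval → strictly worse (loss €5176).
€29210: inside the interval → strictly worse (loss €5673).
Count: 8.

8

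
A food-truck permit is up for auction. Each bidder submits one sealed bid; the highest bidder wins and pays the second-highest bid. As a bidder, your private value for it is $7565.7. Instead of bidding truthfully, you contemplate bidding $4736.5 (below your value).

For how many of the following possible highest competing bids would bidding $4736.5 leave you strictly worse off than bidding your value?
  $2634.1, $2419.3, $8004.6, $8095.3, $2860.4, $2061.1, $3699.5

The deviation hurts exactly when the highest competing bid lies strictly between $4736.5 and $7565.7 — underbidding then forfeits a profitable win.
$2634.1: below both → same outcome either way.
$2419.3: below both → same outcome either way.
$8004.6: above both → same outcome either way.
$8095.3: above both → same outcome either way.
$2860.4: below both → same outcome either way.
$2061.1: below both → same outcome either way.
$3699.5: below both → same outcome either way.
Count: 0.

0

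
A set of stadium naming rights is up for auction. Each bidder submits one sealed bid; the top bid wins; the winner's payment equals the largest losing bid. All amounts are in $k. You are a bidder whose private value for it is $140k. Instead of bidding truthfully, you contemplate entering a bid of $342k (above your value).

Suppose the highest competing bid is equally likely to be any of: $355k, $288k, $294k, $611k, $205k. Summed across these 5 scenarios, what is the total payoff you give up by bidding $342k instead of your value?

The deviation costs you only when the competing bid falls strictly between $140k and $342k; elsewhere both bids give the same outcome.
$355k: outcomes coincide → loss $0k.
$288k: truthful payoff $0k, deviation payoff −$148k → loss $148k.
$294k: truthful payoff $0k, deviation payoff −$154k → loss $154k.
$611k: outcomes coincide → loss $0k.
$205k: truthful payoff $0k, deviation payoff −$65k → loss $65k.
Total loss = $148k + $154k + $65k = $367k.

$367k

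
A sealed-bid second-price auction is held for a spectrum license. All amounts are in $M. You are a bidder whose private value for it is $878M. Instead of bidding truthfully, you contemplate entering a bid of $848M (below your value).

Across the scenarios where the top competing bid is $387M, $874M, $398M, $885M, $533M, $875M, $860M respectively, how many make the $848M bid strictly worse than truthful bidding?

3

The deviation hurts exactly when the highest competing bid lies strictly between $848M and $878M — underbidding then forfeits a profitable win.
$387M: below both → same outcome either way.
$874M: inside the interval → strictly worse (loss $4M).
$398M: below both → same outcome either way.
$885M: above both → same outcome either way.
$533M: below both → same outcome either way.
$875M: inside the interval → strictly worse (loss $3M).
$860M: inside the interval → strictly worse (loss $18M).
Count: 3.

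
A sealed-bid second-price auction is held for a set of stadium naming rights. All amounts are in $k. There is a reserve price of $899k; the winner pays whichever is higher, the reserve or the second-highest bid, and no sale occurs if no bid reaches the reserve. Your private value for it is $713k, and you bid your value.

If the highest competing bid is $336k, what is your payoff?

Your bid $713k is the highest bid but falls below the reserve $899k, so the item goes unsold. Payoff $0k.

$0k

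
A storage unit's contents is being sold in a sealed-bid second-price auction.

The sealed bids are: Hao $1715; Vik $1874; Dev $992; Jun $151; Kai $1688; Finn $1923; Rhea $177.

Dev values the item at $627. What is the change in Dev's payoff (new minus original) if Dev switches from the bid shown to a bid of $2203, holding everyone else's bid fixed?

−$1296

The highest bid among the other bidders is $1923; Dev's bid doesn't change that.
Original bid $992: Dev is not highest (top rival bid is $1923); payoff $0.
Alternative bid $2203: Dev is highest, pays the top rival bid $1923; payoff $627 − $1923 = −$1296.
Change in payoff = −$1296 − ($0) = −$1296.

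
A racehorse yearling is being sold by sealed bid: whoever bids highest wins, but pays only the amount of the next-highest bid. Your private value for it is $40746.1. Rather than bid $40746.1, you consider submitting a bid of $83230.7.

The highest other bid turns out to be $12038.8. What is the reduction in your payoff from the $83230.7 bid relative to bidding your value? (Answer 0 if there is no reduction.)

$0

Bidding your value $40746.1: you win (since $40746.1 > $12038.8) and pay $12038.8. Payoff $28707.3.
Bidding $83230.7: you win and pay $12038.8. Payoff $40746.1 − $12038.8 = $28707.3.
Difference = $28707.3 − $28707.3 = $0; both bids lead to the same outcome because the competing bid is below both your value and your alternative bid.
Because the price is fixed by the runner-up's bid, deviating from your value can only change a good outcome into a bad one — never the reverse.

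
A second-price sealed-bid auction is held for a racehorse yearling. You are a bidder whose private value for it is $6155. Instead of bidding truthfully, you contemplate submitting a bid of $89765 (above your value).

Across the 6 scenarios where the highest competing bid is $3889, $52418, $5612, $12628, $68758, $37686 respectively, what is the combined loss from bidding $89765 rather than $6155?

The deviation costs you only when the competing bid falls strictly between $6155 and $89765; elsewhere both bids give the same outcome.
$3889: outcomes coincide → loss $0.
$52418: truthful payoff $0, deviation payoff −$46263 → loss $46263.
$5612: outcomes coincide → loss $0.
$12628: truthful payoff $0, deviation payoff −$6473 → loss $6473.
$68758: truthful payoff $0, deviation payoff −$62603 → loss $62603.
$37686: truthful payoff $0, deviation payoff −$31531 → loss $31531.
Total loss = $46263 + $6473 + $62603 + $31531 = $146870.
Truthful bidding weakly dominates here: raising your bid can only win items priced above your value, and lowering it can only forfeit items priced below.

$146870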